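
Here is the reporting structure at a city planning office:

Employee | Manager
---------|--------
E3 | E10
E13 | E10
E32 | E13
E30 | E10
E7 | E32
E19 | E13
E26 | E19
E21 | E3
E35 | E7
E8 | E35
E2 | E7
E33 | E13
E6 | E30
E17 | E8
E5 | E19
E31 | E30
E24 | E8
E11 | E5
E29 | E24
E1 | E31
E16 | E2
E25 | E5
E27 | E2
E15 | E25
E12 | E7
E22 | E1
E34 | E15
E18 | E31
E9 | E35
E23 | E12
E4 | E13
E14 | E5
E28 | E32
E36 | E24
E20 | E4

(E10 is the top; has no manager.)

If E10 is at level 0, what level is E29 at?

7

Chain from E29 up to E10: E29 → E24 → E8 → E35 → E7 → E32 → E13 → E10. That is 7 steps up, so E29 is 7 levels below E10.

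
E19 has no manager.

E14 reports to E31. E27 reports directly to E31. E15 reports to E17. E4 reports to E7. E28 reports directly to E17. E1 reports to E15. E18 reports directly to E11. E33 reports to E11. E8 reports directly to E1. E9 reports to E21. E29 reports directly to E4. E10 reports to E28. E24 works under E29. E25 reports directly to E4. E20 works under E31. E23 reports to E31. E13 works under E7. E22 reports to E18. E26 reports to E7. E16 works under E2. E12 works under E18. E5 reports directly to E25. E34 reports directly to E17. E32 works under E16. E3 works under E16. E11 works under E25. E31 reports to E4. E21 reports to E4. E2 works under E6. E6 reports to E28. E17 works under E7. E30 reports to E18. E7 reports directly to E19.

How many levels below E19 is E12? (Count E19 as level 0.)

6

Chain from E12 up to E19: E12 → E18 → E11 → E25 → E4 → E7 → E19. That is 6 steps up, so E12 is 6 levels below E19.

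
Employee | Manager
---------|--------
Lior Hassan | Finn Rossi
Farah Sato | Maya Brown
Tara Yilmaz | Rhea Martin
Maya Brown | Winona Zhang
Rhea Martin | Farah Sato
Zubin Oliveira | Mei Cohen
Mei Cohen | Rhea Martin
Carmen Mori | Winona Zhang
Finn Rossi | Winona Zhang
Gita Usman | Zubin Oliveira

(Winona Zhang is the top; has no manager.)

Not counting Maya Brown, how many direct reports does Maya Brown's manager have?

2

Maya Brown reports to Winona Zhang. Winona Zhang's other direct reports are Finn Rossi, Carmen Mori — 2 peers.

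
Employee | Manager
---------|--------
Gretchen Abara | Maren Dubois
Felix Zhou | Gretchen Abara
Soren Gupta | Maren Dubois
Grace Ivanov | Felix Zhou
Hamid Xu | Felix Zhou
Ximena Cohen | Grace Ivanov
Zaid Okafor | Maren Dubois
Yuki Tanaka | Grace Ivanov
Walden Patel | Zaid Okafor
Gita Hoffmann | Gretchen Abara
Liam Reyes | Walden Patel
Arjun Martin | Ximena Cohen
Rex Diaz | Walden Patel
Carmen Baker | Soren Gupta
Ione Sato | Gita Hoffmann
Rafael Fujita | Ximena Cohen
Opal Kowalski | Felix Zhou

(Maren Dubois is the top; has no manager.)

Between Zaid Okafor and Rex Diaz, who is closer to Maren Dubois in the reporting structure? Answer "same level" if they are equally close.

Zaid Okafor is 1 level below Maren Dubois; Rex Diaz is 3. Zaid Okafor is higher.

Zaid Okafor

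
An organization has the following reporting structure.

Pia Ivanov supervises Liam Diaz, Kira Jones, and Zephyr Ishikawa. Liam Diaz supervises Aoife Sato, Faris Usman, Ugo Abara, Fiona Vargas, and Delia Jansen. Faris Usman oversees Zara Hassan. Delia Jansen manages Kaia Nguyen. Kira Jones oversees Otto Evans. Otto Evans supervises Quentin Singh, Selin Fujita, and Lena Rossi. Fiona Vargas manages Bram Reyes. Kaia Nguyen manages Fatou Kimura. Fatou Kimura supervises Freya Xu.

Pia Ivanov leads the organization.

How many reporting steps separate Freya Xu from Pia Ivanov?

Chain from Freya Xu up to Pia Ivanov: Freya Xu → Fatou Kimura → Kaia Nguyen → Delia Jansen → Liam Diaz → Pia Ivanov. That is 5 steps up, so Freya Xu is 5 levels below Pia Ivanov.

5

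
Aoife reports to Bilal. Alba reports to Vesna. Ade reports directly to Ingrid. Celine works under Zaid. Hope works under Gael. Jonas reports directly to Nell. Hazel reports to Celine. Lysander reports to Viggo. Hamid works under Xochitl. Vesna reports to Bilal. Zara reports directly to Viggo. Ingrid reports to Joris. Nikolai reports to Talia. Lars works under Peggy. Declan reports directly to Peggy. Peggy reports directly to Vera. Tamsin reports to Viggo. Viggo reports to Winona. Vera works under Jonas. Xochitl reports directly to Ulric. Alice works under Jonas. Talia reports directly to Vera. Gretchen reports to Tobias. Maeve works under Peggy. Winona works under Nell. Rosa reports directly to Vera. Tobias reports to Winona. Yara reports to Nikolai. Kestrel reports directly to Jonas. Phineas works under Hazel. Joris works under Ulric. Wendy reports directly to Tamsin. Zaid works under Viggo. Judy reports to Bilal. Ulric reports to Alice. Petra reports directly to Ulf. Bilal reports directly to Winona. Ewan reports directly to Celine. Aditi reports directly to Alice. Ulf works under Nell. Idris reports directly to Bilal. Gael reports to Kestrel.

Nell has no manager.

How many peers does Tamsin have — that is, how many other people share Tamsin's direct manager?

Tamsin reports to Viggo. Viggo's other direct reports are Zara, Lysander, Zaid — 3 peers.

3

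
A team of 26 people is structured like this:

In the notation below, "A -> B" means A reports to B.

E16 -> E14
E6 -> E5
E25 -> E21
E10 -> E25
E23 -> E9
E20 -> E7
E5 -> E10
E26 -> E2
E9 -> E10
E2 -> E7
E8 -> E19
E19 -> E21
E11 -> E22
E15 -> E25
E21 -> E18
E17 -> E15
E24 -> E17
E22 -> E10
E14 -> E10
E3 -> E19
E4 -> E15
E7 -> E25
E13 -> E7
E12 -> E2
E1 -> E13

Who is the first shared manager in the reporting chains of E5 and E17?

E5's chain of managers is E10, E25, E21, E18. E17's chain of managers is E15, E25, E21, E18. The first manager that appears in both chains is E25.

E25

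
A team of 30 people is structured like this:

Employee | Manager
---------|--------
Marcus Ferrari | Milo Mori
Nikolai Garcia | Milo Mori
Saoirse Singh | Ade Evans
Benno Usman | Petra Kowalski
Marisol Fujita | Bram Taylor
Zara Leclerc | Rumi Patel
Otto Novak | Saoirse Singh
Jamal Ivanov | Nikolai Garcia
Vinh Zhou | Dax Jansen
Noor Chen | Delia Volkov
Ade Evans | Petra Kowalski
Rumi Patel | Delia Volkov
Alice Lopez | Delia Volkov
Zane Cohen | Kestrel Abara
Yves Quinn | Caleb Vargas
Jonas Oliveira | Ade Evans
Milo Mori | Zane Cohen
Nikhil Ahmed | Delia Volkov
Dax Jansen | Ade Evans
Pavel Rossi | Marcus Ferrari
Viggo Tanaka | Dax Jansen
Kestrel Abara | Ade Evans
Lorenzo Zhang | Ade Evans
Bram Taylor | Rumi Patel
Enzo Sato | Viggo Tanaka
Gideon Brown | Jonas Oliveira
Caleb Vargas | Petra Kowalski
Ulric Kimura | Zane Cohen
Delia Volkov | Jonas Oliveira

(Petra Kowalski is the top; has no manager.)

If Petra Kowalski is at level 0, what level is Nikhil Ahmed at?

Chain from Nikhil Ahmed up to Petra Kowalski: Nikhil Ahmed → Delia Volkov → Jonas Oliveira → Ade Evans → Petra Kowalski. That is 4 steps up, so Nikhil Ahmed is 4 levels below Petra Kowalski.

4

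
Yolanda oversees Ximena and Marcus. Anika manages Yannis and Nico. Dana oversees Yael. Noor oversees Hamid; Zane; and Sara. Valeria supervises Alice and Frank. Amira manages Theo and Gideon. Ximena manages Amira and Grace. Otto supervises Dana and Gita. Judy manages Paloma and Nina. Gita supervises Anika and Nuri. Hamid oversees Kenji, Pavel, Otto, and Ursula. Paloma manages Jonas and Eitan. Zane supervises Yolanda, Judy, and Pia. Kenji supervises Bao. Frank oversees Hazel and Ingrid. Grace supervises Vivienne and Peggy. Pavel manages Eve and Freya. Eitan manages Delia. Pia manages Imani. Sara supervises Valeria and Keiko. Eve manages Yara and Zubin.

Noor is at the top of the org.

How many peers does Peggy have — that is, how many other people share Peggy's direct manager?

Peggy reports to Grace. Grace's other direct reports are Vivienne — 1 peer.

1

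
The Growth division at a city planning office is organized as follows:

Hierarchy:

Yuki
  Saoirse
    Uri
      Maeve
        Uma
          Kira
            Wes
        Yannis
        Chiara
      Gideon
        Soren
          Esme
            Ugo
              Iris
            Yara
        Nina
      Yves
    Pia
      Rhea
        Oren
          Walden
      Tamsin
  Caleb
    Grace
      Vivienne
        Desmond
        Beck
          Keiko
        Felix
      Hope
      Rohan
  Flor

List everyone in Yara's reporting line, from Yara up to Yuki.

Yara -> Esme -> Soren -> Gideon -> Uri -> Saoirse -> Yuki

Yara reports to Esme. Esme reports to Soren. Soren reports to Gideon. Gideon reports to Uri. Uri reports to Saoirse. Saoirse reports to Yuki. Yuki is at the top.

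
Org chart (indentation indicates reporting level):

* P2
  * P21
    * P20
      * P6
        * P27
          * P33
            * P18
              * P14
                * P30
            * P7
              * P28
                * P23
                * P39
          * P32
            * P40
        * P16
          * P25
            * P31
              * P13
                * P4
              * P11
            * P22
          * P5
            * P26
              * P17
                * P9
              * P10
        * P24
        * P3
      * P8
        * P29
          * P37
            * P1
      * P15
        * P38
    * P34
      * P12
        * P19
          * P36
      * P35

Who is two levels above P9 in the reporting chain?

P26

P9 reports to P17, and P17 reports to P26. So P9's skip-level manager is P26.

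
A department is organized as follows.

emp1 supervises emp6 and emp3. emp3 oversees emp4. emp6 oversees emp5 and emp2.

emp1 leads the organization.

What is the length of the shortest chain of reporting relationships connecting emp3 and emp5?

emp3 is 1 level below emp1, and emp5 is 2 levels below emp1 (their lowest common manager). The shortest path runs up from emp3 to emp1 and back down to emp5: 1 + 2 = 3 links.

3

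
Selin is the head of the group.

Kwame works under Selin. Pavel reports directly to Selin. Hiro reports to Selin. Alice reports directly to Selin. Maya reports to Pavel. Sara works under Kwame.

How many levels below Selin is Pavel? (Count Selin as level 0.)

1

Chain from Pavel up to Selin: Pavel → Selin. That is 1 step up, so Pavel is 1 level below Selin.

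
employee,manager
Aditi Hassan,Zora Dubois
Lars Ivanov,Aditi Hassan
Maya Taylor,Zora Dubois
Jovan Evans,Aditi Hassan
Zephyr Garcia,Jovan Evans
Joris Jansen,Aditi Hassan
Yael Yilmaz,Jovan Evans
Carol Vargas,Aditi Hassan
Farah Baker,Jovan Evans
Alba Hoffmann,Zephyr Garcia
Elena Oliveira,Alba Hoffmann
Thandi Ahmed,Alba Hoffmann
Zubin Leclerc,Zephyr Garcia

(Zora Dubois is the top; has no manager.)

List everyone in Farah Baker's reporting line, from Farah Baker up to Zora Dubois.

Farah Baker reports to Jovan Evans. Jovan Evans reports to Aditi Hassan. Aditi Hassan reports to Zora Dubois. Zora Dubois is at the top.

Farah Baker -> Jovan Evans -> Aditi Hassan -> Zora Dubois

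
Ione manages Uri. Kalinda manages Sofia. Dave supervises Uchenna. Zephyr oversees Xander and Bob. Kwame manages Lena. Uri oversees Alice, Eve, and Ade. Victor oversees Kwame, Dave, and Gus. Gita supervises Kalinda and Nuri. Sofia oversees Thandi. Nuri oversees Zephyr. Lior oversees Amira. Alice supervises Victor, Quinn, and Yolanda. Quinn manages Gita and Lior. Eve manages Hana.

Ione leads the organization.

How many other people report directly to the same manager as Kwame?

2

Kwame reports to Victor. Victor's other direct reports are Dave, Gus — 2 peers.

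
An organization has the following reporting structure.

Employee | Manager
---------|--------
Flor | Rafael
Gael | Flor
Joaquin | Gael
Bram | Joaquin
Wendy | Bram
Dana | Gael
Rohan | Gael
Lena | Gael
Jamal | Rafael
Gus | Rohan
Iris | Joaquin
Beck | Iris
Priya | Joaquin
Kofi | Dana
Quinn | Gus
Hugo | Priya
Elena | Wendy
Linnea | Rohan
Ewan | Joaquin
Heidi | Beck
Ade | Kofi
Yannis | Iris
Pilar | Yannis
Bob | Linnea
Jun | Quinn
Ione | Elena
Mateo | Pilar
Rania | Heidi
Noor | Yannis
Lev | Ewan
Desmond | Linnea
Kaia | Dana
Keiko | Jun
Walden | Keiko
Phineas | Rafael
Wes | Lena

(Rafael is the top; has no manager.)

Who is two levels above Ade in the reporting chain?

Dana

Ade reports to Kofi, and Kofi reports to Dana. So Ade's skip-level manager is Dana.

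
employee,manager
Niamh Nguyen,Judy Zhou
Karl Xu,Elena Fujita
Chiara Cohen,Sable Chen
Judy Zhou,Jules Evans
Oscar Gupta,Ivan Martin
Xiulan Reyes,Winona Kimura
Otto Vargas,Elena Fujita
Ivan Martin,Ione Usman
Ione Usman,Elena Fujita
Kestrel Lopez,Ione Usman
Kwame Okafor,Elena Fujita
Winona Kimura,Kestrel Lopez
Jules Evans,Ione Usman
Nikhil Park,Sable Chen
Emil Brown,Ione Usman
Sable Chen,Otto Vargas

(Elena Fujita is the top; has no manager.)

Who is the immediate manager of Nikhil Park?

Nikhil Park reports directly to Sable Chen.

Sable Chen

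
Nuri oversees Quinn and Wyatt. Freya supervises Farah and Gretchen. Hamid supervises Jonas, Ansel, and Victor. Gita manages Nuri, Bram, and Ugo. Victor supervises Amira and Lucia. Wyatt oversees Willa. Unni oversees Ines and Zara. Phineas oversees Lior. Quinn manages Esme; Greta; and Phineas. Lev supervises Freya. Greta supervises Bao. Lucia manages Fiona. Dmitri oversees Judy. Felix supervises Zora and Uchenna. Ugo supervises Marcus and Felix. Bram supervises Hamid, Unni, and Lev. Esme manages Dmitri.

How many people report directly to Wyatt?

1

Wyatt directly manages Willa. That is 1 direct report.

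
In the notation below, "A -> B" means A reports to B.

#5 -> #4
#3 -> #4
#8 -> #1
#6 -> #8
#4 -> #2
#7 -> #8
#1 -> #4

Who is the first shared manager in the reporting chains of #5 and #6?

#4

#5's chain of managers is #4, #2. #6's chain of managers is #8, #1, #4, #2. The first manager that appears in both chains is #4.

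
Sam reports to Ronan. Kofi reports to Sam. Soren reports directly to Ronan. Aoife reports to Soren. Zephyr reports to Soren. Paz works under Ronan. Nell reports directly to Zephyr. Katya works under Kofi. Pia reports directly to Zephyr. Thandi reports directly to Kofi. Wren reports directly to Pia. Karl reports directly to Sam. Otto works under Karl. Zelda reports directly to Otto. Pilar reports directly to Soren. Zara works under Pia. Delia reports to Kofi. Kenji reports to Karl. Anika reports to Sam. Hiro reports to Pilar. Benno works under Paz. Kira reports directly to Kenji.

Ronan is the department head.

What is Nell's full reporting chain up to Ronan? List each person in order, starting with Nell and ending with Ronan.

Nell -> Zephyr -> Soren -> Ronan

Nell reports to Zephyr. Zephyr reports to Soren. Soren reports to Ronan. Ronan is at the top.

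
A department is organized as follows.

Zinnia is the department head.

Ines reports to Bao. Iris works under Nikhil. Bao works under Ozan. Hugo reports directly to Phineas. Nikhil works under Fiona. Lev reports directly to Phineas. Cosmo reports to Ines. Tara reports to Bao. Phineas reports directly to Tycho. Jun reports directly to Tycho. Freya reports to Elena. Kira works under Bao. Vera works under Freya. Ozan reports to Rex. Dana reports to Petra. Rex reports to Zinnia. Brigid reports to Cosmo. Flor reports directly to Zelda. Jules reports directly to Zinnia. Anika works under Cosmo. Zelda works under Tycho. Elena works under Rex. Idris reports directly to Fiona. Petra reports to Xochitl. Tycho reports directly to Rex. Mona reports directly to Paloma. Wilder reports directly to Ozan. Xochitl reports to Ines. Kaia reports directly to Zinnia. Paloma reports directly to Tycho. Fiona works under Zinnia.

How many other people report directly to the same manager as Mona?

Mona reports to Paloma, and Paloma has no other direct reports. Mona has 0 peers.

0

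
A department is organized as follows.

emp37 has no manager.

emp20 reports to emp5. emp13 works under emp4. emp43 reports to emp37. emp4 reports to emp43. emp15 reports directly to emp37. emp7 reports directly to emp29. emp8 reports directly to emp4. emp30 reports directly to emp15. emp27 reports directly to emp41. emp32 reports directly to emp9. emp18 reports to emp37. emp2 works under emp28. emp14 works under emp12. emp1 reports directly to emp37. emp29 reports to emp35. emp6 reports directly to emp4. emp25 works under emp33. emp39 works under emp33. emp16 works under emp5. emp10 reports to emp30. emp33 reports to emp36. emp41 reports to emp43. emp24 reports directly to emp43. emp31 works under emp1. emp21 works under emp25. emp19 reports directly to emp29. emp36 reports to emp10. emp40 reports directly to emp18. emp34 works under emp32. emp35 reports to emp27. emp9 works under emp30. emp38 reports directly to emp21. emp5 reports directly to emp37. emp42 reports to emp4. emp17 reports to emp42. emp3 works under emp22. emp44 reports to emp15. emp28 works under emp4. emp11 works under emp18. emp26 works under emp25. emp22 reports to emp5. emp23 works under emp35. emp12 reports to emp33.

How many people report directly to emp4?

emp4 directly manages emp8, emp28, emp6, emp42, emp13. That is 5 direct reports.

5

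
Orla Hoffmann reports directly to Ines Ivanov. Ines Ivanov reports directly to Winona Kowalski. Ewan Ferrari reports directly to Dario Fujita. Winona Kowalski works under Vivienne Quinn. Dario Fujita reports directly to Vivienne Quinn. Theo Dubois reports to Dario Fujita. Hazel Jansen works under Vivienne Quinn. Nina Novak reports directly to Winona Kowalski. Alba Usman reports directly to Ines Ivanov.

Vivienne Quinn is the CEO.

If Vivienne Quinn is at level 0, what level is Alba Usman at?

3

Chain from Alba Usman up to Vivienne Quinn: Alba Usman → Ines Ivanov → Winona Kowalski → Vivienne Quinn. That is 3 steps up, so Alba Usman is 3 levels below Vivienne Quinn.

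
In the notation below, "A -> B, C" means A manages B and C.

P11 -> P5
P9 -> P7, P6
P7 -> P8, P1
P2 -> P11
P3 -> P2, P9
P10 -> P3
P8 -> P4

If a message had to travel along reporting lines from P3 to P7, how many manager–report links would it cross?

P7 is in P3's organization: the chain from P7 up to P3 is P7 → P9 → P3, which is 2 links.

2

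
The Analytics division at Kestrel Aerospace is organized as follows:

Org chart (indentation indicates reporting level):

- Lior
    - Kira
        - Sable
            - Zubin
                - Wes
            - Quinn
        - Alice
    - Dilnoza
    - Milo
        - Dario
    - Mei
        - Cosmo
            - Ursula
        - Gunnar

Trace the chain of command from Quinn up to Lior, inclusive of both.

Quinn -> Sable -> Kira -> Lior

Quinn reports to Sable. Sable reports to Kira. Kira reports to Lior. Lior is at the top.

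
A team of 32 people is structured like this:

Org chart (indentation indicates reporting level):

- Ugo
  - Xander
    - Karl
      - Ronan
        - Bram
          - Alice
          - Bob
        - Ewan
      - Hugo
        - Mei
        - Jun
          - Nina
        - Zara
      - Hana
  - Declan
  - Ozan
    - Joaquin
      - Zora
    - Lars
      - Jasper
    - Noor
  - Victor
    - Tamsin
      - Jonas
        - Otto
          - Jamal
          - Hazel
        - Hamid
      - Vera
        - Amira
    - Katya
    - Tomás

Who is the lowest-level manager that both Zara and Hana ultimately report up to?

Zara's chain of managers is Hugo, Karl, Xander, Ugo. Hana's chain of managers is Karl, Xander, Ugo. The first manager that appears in both chains is Karl.

Karl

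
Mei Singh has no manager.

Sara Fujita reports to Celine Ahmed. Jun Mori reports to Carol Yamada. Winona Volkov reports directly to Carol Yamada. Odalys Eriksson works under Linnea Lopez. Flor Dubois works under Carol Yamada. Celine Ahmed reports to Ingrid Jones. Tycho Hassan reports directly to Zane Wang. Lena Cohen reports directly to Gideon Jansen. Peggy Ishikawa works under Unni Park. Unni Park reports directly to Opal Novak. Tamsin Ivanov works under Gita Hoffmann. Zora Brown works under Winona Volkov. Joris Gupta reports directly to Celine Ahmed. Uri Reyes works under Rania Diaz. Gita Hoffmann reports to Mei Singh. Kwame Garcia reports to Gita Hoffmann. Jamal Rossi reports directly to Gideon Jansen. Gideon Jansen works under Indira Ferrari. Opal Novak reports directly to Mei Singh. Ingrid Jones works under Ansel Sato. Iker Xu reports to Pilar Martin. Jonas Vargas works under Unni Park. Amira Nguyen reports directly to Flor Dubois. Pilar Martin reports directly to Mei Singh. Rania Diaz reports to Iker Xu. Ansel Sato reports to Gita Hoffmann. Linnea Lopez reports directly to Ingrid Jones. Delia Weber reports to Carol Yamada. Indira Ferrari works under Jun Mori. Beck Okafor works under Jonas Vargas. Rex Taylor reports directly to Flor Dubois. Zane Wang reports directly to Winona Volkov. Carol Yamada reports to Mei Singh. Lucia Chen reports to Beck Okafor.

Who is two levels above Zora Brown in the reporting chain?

Carol Yamada

Zora Brown reports to Winona Volkov, and Winona Volkov reports to Carol Yamada. So Zora Brown's skip-level manager is Carol Yamada.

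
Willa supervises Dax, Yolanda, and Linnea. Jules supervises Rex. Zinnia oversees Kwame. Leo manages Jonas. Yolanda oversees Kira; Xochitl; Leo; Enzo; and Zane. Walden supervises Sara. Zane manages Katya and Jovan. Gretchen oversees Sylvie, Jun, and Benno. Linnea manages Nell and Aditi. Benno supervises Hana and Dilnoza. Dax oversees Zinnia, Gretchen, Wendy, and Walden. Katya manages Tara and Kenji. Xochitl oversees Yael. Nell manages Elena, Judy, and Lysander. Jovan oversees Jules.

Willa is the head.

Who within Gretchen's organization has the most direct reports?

Direct-report counts within Gretchen's organization: Gretchen has 3; Benno has 2. The largest is 3, held by Gretchen.

Gretchen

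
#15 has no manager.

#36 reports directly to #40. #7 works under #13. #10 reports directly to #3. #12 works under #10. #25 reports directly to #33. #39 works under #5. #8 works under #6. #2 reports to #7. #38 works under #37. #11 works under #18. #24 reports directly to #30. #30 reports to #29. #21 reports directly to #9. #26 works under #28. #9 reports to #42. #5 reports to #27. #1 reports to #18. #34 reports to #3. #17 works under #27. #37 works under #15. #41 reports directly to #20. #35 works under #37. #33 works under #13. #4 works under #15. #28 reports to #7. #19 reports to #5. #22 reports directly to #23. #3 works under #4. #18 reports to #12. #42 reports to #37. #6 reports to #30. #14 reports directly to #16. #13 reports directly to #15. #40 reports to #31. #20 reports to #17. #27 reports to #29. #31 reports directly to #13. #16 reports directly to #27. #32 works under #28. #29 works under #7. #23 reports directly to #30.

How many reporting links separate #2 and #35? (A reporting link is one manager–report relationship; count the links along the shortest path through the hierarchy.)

5

#2 is 3 levels below #15, and #35 is 2 levels below #15 (their lowest common manager). The shortest path runs up from #2 to #15 and back down to #35: 3 + 2 = 5 links.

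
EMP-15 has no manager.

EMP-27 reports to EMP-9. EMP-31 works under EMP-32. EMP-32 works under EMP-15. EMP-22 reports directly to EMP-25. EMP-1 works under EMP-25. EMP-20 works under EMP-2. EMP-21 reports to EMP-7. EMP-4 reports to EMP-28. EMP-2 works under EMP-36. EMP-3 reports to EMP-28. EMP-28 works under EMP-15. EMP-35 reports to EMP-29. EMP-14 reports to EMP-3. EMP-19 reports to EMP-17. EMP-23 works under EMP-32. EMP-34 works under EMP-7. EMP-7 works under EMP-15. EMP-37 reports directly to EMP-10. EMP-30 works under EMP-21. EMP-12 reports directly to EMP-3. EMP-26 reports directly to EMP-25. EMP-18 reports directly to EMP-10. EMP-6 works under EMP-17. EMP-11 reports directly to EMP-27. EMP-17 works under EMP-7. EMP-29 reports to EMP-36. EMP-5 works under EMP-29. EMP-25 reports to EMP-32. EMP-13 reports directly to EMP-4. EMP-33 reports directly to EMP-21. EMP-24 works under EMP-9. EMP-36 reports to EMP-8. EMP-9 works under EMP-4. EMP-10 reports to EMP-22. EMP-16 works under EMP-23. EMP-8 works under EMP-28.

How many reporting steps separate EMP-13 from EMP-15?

Chain from EMP-13 up to EMP-15: EMP-13 → EMP-4 → EMP-28 → EMP-15. That is 3 steps up, so EMP-13 is 3 levels below EMP-15.

3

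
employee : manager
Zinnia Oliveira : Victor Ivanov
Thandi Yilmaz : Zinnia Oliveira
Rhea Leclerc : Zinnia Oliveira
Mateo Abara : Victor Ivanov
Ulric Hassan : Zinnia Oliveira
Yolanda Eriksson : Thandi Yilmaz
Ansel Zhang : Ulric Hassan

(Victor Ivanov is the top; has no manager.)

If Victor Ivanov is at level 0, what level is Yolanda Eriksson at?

Chain from Yolanda Eriksson up to Victor Ivanov: Yolanda Eriksson → Thandi Yilmaz → Zinnia Oliveira → Victor Ivanov. That is 3 steps up, so Yolanda Eriksson is 3 levels below Victor Ivanov.

3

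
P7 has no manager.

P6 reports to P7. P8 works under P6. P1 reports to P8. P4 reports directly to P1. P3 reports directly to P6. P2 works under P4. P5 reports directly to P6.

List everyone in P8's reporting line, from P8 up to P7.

P8 reports to P6. P6 reports to P7. P7 is at the top.

P8 -> P6 -> P7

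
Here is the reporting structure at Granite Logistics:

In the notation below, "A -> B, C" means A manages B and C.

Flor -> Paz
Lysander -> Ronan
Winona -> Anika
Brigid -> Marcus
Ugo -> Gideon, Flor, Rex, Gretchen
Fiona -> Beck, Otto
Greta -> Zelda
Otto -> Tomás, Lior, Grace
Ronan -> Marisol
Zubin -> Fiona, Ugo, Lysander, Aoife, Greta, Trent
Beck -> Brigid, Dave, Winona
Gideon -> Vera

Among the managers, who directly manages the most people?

Zubin

Direct-report counts: Zubin has 6; Greta has 1; Lysander has 1; Ronan has 1; Ugo has 4; Flor has 1; Gideon has 1; Fiona has 2; Otto has 3; Beck has 3; Winona has 1; Brigid has 1. The largest is 6, held by Zubin.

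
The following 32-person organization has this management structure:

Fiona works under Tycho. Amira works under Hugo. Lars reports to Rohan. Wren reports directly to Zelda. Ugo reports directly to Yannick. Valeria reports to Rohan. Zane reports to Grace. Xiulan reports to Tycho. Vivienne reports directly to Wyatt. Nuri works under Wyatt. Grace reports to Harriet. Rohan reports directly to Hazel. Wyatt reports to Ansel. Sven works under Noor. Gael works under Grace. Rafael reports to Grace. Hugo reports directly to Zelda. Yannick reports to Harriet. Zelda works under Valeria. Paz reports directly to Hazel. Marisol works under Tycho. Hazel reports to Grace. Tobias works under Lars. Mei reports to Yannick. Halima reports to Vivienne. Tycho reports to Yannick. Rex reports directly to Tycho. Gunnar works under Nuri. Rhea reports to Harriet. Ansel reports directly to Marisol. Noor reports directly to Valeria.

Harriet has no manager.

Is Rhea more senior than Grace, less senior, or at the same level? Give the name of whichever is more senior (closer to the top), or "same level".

same level

Both Rhea and Grace are 1 level below Harriet.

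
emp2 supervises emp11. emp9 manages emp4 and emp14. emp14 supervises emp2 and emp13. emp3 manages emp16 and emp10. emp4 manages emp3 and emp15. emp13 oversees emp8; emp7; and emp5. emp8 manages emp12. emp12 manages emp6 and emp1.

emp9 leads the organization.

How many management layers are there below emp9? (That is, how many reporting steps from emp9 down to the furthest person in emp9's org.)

5

The longest chain under emp9 runs emp9 → emp14 → emp13 → emp8 → emp12 → emp6, which is 5 levels below emp9.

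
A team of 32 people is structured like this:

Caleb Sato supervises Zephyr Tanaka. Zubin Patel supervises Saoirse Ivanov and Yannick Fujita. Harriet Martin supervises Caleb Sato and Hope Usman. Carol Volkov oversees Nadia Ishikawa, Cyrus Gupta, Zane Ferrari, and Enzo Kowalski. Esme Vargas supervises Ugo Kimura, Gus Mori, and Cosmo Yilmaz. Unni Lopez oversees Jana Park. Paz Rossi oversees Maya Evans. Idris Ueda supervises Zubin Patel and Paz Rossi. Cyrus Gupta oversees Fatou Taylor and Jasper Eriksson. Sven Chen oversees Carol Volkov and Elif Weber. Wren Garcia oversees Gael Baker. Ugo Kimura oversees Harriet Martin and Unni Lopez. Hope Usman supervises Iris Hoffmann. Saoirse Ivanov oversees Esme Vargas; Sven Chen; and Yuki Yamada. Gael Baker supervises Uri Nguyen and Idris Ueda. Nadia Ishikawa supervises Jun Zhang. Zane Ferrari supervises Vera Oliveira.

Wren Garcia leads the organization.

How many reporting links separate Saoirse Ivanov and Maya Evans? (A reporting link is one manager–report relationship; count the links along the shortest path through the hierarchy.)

4

Saoirse Ivanov is 2 levels below Idris Ueda, and Maya Evans is 2 levels below Idris Ueda (their lowest common manager). The shortest path runs up from Saoirse Ivanov to Idris Ueda and back down to Maya Evans: 2 + 2 = 4 links.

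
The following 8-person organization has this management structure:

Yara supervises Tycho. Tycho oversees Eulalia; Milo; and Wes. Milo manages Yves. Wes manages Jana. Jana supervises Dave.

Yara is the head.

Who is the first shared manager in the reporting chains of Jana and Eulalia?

Jana's chain of managers is Wes, Tycho, Yara. Eulalia's chain of managers is Tycho, Yara. The first manager that appears in both chains is Tycho.

Tycho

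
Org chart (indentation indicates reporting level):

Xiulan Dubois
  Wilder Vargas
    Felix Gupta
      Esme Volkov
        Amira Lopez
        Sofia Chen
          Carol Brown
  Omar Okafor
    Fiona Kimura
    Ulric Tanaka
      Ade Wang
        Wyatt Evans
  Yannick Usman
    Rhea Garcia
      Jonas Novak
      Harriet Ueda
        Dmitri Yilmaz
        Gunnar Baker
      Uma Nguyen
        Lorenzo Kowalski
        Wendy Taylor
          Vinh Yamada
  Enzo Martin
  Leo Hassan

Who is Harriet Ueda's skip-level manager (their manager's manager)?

Harriet Ueda reports to Rhea Garcia, and Rhea Garcia reports to Yannick Usman. So Harriet Ueda's skip-level manager is Yannick Usman.

Yannick Usman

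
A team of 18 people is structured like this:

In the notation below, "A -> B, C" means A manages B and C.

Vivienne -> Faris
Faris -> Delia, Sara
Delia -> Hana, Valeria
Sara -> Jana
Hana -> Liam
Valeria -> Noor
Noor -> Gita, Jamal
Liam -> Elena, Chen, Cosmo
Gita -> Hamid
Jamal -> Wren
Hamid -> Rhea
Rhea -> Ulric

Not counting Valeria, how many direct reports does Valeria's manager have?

1

Valeria reports to Delia. Delia's other direct reports are Hana — 1 peer.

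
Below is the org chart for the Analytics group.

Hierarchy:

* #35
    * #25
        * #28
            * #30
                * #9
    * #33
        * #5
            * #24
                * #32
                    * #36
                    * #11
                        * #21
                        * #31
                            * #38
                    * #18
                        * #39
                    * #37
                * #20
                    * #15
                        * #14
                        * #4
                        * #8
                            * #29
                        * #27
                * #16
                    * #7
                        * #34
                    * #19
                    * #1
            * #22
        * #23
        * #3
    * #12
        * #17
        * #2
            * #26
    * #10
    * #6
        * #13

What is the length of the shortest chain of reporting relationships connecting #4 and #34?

#4 is 3 levels below #24, and #34 is 3 levels below #24 (their lowest common manager). The shortest path runs up from #4 to #24 and back down to #34: 3 + 3 = 6 links.

6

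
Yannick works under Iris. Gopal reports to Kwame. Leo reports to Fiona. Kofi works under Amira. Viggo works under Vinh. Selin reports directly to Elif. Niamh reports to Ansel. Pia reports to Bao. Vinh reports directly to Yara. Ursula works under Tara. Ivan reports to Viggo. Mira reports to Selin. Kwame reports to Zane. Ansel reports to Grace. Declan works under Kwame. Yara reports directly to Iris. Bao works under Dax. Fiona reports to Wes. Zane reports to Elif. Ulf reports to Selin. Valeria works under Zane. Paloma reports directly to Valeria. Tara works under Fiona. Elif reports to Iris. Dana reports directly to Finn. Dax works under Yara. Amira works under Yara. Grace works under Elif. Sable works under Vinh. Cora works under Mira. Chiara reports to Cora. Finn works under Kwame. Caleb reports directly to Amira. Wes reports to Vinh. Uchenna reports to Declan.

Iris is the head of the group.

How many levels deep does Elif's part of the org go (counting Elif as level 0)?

The longest chain under Elif runs Elif → Selin → Mira → Cora → Chiara, which is 4 levels below Elif.

4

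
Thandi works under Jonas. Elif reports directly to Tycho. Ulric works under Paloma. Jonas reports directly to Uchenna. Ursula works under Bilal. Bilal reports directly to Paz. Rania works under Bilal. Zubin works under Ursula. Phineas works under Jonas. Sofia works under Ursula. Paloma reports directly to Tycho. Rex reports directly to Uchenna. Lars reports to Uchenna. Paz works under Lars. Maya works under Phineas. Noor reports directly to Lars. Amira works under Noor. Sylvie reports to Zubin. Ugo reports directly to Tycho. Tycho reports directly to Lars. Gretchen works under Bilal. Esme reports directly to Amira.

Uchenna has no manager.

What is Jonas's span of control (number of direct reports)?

2

Jonas directly manages Phineas, Thandi. That is 2 direct reports.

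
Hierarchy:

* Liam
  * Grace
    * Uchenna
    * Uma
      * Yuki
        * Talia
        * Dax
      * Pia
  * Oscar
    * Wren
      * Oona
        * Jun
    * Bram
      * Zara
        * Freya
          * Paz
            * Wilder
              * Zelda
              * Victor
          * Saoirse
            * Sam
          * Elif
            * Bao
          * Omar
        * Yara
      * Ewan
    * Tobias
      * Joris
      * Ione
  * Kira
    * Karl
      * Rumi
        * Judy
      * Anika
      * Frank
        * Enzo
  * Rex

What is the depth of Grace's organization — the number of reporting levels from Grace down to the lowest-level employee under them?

3

The longest chain under Grace runs Grace → Uma → Yuki → Dax, which is 3 levels below Grace.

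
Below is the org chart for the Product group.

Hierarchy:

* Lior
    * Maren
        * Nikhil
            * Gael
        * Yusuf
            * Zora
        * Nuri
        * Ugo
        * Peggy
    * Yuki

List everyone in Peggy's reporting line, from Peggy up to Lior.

Peggy reports to Maren. Maren reports to Lior. Lior is at the top.

Peggy -> Maren -> Lior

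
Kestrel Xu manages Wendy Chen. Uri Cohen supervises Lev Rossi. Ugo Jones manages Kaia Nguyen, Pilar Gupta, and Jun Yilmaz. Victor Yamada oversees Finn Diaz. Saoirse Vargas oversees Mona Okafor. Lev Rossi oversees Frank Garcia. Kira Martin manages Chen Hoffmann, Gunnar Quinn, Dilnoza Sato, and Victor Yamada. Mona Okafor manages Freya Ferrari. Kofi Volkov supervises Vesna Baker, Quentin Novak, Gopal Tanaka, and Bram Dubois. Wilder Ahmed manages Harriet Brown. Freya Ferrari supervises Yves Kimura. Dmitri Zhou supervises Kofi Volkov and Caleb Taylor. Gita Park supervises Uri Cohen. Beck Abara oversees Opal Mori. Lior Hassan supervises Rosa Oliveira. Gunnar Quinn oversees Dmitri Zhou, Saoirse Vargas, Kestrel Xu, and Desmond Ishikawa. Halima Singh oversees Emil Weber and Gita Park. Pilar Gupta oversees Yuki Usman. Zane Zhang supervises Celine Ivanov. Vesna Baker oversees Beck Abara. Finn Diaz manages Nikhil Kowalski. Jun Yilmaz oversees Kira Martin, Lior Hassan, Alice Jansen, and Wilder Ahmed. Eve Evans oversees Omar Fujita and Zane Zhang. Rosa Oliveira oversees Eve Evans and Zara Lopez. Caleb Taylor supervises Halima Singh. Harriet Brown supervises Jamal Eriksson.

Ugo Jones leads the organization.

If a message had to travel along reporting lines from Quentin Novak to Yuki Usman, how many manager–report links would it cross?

Quentin Novak is 6 levels below Ugo Jones, and Yuki Usman is 2 levels below Ugo Jones (their lowest common manager). The shortest path runs up from Quentin Novak to Ugo Jones and back down to Yuki Usman: 6 + 2 = 8 links.

8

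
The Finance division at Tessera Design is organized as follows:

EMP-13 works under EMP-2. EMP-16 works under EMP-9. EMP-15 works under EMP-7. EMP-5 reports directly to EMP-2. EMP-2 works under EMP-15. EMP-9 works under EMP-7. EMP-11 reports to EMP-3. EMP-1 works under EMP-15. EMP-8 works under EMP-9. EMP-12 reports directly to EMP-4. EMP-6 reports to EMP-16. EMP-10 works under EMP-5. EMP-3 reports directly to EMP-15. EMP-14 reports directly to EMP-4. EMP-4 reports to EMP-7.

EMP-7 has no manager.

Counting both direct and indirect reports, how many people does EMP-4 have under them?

EMP-4 directly manages EMP-14, EMP-12. EMP-14 has no reports. EMP-12 has no reports. So EMP-4's organization is 2 direct reports plus everyone under them: 1 + 1 = 2.

2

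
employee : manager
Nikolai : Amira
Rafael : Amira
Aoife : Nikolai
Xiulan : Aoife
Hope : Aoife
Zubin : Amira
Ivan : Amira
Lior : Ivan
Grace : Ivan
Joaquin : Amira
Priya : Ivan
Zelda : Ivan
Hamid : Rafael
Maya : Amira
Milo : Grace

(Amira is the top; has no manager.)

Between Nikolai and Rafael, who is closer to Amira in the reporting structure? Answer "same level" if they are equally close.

Both Nikolai and Rafael are 1 level below Amira.

same level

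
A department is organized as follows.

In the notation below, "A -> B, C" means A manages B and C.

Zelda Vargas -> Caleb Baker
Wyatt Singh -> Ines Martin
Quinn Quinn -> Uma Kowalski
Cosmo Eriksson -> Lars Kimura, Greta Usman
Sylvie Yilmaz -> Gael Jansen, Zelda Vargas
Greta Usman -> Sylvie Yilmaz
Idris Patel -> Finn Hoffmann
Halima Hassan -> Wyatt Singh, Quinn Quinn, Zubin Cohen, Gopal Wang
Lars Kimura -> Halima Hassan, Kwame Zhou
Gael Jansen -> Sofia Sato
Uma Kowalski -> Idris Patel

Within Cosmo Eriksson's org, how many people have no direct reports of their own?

7

The people in Cosmo Eriksson's organization with no one reporting to them are Caleb Baker, Sofia Sato, Kwame Zhou, Gopal Wang, Zubin Cohen, Finn Hoffmann, Ines Martin. That is 7.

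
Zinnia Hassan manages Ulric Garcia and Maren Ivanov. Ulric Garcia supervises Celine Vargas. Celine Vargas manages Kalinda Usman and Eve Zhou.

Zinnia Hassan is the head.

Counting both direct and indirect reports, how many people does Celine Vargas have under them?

Celine Vargas directly manages Eve Zhou, Kalinda Usman. Eve Zhou has no reports. Kalinda Usman has no reports. So Celine Vargas's organization is 2 direct reports plus everyone under them: 1 + 1 = 2.

2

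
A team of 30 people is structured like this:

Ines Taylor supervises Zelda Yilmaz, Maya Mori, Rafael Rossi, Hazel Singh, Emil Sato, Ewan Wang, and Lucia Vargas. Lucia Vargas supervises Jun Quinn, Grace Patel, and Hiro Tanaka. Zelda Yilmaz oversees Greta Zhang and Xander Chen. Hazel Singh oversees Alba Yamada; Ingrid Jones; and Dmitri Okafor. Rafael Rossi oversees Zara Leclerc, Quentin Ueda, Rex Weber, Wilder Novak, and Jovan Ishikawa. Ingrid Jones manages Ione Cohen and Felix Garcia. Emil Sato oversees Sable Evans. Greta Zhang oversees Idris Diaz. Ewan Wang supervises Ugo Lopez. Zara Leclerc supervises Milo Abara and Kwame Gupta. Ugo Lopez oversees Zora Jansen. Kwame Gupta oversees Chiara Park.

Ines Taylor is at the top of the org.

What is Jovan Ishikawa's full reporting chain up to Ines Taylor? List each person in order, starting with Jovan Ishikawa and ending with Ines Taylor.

Jovan Ishikawa reports to Rafael Rossi. Rafael Rossi reports to Ines Taylor. Ines Taylor is at the top.

Jovan Ishikawa -> Rafael Rossi -> Ines Taylor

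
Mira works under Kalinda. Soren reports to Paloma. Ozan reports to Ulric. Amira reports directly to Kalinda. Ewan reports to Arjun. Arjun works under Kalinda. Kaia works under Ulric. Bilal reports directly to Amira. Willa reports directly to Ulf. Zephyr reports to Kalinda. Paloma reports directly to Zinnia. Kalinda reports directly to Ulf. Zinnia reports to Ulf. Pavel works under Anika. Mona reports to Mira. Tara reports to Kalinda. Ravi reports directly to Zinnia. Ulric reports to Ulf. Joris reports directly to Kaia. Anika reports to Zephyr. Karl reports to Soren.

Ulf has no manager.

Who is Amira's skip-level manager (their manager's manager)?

Ulf

Amira reports to Kalinda, and Kalinda reports to Ulf. So Amira's skip-level manager is Ulf.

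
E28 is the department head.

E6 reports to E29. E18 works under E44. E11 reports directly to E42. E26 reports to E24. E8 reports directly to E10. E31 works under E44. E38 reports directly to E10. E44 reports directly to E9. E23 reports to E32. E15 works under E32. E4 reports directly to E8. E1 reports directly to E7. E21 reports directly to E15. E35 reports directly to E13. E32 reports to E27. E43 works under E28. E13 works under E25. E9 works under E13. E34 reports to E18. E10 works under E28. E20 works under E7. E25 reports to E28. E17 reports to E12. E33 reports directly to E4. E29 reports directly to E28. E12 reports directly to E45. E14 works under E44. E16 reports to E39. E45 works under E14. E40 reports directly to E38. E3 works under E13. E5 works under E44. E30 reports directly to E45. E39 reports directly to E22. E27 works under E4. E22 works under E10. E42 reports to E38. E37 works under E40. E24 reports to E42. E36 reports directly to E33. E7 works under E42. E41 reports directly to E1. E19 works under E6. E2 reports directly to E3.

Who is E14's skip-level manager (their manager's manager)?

E14 reports to E44, and E44 reports to E9. So E14's skip-level manager is E9.

E9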